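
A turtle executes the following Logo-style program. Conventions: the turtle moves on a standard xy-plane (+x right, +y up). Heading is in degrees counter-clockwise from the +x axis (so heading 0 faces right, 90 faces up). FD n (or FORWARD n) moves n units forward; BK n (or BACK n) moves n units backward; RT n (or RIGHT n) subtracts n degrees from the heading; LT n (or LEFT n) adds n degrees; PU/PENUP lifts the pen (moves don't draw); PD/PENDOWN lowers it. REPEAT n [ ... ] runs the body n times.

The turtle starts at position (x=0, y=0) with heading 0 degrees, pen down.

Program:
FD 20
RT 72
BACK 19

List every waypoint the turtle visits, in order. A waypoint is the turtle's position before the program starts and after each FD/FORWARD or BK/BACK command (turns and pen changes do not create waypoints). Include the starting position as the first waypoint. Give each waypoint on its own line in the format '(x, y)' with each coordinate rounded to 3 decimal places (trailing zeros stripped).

Executing turtle program step by step:
Start: pos=(0,0), heading=0, pen down
FD 20: (0,0) -> (20,0) [heading=0, draw]
RT 72: heading 0 -> 288
BK 19: (20,0) -> (14.129,18.07) [heading=288, draw]
Final: pos=(14.129,18.07), heading=288, 2 segment(s) drawn
Waypoints (3 total):
(0, 0)
(20, 0)
(14.129, 18.07)

Answer: (0, 0)
(20, 0)
(14.129, 18.07)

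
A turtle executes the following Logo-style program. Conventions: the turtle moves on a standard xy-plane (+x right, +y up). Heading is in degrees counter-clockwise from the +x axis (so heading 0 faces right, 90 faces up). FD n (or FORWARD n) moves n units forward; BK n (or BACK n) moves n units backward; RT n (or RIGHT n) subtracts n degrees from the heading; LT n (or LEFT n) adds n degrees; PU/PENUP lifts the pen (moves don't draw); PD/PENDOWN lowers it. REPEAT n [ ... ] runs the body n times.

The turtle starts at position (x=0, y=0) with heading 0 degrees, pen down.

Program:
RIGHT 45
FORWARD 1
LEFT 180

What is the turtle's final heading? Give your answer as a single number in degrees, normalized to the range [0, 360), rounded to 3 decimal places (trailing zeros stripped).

Executing turtle program step by step:
Start: pos=(0,0), heading=0, pen down
RT 45: heading 0 -> 315
FD 1: (0,0) -> (0.707,-0.707) [heading=315, draw]
LT 180: heading 315 -> 135
Final: pos=(0.707,-0.707), heading=135, 1 segment(s) drawn

Answer: 135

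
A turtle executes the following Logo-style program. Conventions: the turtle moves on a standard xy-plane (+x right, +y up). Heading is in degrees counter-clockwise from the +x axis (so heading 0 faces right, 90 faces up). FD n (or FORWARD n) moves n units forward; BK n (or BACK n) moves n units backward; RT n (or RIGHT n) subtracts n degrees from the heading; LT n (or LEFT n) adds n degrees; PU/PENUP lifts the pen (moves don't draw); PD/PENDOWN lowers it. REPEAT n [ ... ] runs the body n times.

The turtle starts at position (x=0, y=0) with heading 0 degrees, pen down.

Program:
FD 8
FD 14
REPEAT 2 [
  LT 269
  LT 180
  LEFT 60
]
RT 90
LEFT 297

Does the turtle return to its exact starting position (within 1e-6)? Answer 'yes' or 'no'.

Answer: no

Derivation:
Executing turtle program step by step:
Start: pos=(0,0), heading=0, pen down
FD 8: (0,0) -> (8,0) [heading=0, draw]
FD 14: (8,0) -> (22,0) [heading=0, draw]
REPEAT 2 [
  -- iteration 1/2 --
  LT 269: heading 0 -> 269
  LT 180: heading 269 -> 89
  LT 60: heading 89 -> 149
  -- iteration 2/2 --
  LT 269: heading 149 -> 58
  LT 180: heading 58 -> 238
  LT 60: heading 238 -> 298
]
RT 90: heading 298 -> 208
LT 297: heading 208 -> 145
Final: pos=(22,0), heading=145, 2 segment(s) drawn

Start position: (0, 0)
Final position: (22, 0)
Distance = 22; >= 1e-6 -> NOT closed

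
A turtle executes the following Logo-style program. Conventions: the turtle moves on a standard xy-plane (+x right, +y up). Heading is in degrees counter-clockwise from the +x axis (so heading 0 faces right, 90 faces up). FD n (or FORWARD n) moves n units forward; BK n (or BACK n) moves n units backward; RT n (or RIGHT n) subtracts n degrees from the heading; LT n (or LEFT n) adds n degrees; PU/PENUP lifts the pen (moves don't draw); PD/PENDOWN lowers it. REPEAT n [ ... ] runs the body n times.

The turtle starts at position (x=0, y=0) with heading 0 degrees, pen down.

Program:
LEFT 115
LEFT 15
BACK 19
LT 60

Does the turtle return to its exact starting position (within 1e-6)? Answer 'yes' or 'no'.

Executing turtle program step by step:
Start: pos=(0,0), heading=0, pen down
LT 115: heading 0 -> 115
LT 15: heading 115 -> 130
BK 19: (0,0) -> (12.213,-14.555) [heading=130, draw]
LT 60: heading 130 -> 190
Final: pos=(12.213,-14.555), heading=190, 1 segment(s) drawn

Start position: (0, 0)
Final position: (12.213, -14.555)
Distance = 19; >= 1e-6 -> NOT closed

Answer: no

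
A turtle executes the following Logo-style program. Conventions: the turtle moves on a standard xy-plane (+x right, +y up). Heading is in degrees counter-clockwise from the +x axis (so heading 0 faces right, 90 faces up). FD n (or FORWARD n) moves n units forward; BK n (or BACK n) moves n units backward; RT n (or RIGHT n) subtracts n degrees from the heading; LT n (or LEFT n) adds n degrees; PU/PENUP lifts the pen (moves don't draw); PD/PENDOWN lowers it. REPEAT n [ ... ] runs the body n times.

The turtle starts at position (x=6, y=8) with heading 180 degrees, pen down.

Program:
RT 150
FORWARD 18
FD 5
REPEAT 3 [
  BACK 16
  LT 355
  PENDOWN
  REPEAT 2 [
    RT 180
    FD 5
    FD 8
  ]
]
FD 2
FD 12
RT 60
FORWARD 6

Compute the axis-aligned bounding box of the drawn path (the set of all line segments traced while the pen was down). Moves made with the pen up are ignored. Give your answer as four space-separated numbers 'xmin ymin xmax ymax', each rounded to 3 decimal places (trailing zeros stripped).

Executing turtle program step by step:
Start: pos=(6,8), heading=180, pen down
RT 150: heading 180 -> 30
FD 18: (6,8) -> (21.588,17) [heading=30, draw]
FD 5: (21.588,17) -> (25.919,19.5) [heading=30, draw]
REPEAT 3 [
  -- iteration 1/3 --
  BK 16: (25.919,19.5) -> (12.062,11.5) [heading=30, draw]
  LT 355: heading 30 -> 25
  PD: pen down
  REPEAT 2 [
    -- iteration 1/2 --
    RT 180: heading 25 -> 205
    FD 5: (12.062,11.5) -> (7.531,9.387) [heading=205, draw]
    FD 8: (7.531,9.387) -> (0.28,6.006) [heading=205, draw]
    -- iteration 2/2 --
    RT 180: heading 205 -> 25
    FD 5: (0.28,6.006) -> (4.812,8.119) [heading=25, draw]
    FD 8: (4.812,8.119) -> (12.062,11.5) [heading=25, draw]
  ]
  -- iteration 2/3 --
  BK 16: (12.062,11.5) -> (-2.439,4.738) [heading=25, draw]
  LT 355: heading 25 -> 20
  PD: pen down
  REPEAT 2 [
    -- iteration 1/2 --
    RT 180: heading 20 -> 200
    FD 5: (-2.439,4.738) -> (-7.137,3.028) [heading=200, draw]
    FD 8: (-7.137,3.028) -> (-14.655,0.292) [heading=200, draw]
    -- iteration 2/2 --
    RT 180: heading 200 -> 20
    FD 5: (-14.655,0.292) -> (-9.956,2.002) [heading=20, draw]
    FD 8: (-9.956,2.002) -> (-2.439,4.738) [heading=20, draw]
  ]
  -- iteration 3/3 --
  BK 16: (-2.439,4.738) -> (-17.474,-0.734) [heading=20, draw]
  LT 355: heading 20 -> 15
  PD: pen down
  REPEAT 2 [
    -- iteration 1/2 --
    RT 180: heading 15 -> 195
    FD 5: (-17.474,-0.734) -> (-22.303,-2.028) [heading=195, draw]
    FD 8: (-22.303,-2.028) -> (-30.031,-4.099) [heading=195, draw]
    -- iteration 2/2 --
    RT 180: heading 195 -> 15
    FD 5: (-30.031,-4.099) -> (-25.201,-2.805) [heading=15, draw]
    FD 8: (-25.201,-2.805) -> (-17.474,-0.734) [heading=15, draw]
  ]
]
FD 2: (-17.474,-0.734) -> (-15.542,-0.217) [heading=15, draw]
FD 12: (-15.542,-0.217) -> (-3.951,2.889) [heading=15, draw]
RT 60: heading 15 -> 315
FD 6: (-3.951,2.889) -> (0.292,-1.353) [heading=315, draw]
Final: pos=(0.292,-1.353), heading=315, 20 segment(s) drawn

Segment endpoints: x in {-30.031, -25.201, -22.303, -17.474, -15.542, -14.655, -9.956, -7.137, -3.951, -2.439, 0.28, 0.292, 4.812, 6, 7.531, 12.062, 12.062, 21.588, 25.919}, y in {-4.099, -2.805, -2.028, -1.353, -0.734, -0.217, 0.292, 2.002, 2.889, 3.028, 4.738, 4.738, 6.006, 8, 8.119, 9.387, 11.5, 11.5, 17, 19.5}
xmin=-30.031, ymin=-4.099, xmax=25.919, ymax=19.5

Answer: -30.031 -4.099 25.919 19.5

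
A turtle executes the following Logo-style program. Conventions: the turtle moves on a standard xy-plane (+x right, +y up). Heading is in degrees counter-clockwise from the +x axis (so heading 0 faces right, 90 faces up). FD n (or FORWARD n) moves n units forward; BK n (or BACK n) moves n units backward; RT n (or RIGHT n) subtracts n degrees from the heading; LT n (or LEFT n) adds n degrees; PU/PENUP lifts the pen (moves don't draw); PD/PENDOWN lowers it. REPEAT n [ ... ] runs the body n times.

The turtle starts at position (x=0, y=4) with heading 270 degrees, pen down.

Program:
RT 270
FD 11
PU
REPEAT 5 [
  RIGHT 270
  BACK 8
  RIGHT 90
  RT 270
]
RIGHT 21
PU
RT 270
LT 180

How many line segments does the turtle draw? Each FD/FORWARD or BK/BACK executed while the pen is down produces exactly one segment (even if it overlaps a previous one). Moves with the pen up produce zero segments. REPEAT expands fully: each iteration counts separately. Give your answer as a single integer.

Answer: 1

Derivation:
Executing turtle program step by step:
Start: pos=(0,4), heading=270, pen down
RT 270: heading 270 -> 0
FD 11: (0,4) -> (11,4) [heading=0, draw]
PU: pen up
REPEAT 5 [
  -- iteration 1/5 --
  RT 270: heading 0 -> 90
  BK 8: (11,4) -> (11,-4) [heading=90, move]
  RT 90: heading 90 -> 0
  RT 270: heading 0 -> 90
  -- iteration 2/5 --
  RT 270: heading 90 -> 180
  BK 8: (11,-4) -> (19,-4) [heading=180, move]
  RT 90: heading 180 -> 90
  RT 270: heading 90 -> 180
  -- iteration 3/5 --
  RT 270: heading 180 -> 270
  BK 8: (19,-4) -> (19,4) [heading=270, move]
  RT 90: heading 270 -> 180
  RT 270: heading 180 -> 270
  -- iteration 4/5 --
  RT 270: heading 270 -> 0
  BK 8: (19,4) -> (11,4) [heading=0, move]
  RT 90: heading 0 -> 270
  RT 270: heading 270 -> 0
  -- iteration 5/5 --
  RT 270: heading 0 -> 90
  BK 8: (11,4) -> (11,-4) [heading=90, move]
  RT 90: heading 90 -> 0
  RT 270: heading 0 -> 90
]
RT 21: heading 90 -> 69
PU: pen up
RT 270: heading 69 -> 159
LT 180: heading 159 -> 339
Final: pos=(11,-4), heading=339, 1 segment(s) drawn
Segments drawn: 1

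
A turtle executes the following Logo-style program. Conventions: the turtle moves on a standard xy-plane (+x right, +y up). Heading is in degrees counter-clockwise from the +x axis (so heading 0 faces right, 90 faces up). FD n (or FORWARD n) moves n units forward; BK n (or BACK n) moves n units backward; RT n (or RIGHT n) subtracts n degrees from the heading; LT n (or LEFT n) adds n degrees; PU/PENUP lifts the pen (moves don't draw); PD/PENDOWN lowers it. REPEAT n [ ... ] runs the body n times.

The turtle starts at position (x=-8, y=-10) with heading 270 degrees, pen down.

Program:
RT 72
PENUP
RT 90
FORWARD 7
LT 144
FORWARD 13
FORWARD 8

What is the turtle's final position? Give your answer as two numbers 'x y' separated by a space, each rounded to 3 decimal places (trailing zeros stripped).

Answer: -16.652 -23.315

Derivation:
Executing turtle program step by step:
Start: pos=(-8,-10), heading=270, pen down
RT 72: heading 270 -> 198
PU: pen up
RT 90: heading 198 -> 108
FD 7: (-8,-10) -> (-10.163,-3.343) [heading=108, move]
LT 144: heading 108 -> 252
FD 13: (-10.163,-3.343) -> (-14.18,-15.706) [heading=252, move]
FD 8: (-14.18,-15.706) -> (-16.652,-23.315) [heading=252, move]
Final: pos=(-16.652,-23.315), heading=252, 0 segment(s) drawn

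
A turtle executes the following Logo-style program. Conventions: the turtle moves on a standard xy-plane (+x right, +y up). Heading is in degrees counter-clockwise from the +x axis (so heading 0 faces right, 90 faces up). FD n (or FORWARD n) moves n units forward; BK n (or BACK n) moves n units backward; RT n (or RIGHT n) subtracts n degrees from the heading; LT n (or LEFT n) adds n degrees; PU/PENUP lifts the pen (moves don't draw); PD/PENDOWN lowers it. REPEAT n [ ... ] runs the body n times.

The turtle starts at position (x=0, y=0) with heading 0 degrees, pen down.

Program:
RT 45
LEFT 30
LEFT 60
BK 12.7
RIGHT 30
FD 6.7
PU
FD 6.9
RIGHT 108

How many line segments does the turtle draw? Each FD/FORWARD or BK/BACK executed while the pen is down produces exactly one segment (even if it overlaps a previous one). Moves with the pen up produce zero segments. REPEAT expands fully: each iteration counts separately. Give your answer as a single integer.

Answer: 2

Derivation:
Executing turtle program step by step:
Start: pos=(0,0), heading=0, pen down
RT 45: heading 0 -> 315
LT 30: heading 315 -> 345
LT 60: heading 345 -> 45
BK 12.7: (0,0) -> (-8.98,-8.98) [heading=45, draw]
RT 30: heading 45 -> 15
FD 6.7: (-8.98,-8.98) -> (-2.509,-7.246) [heading=15, draw]
PU: pen up
FD 6.9: (-2.509,-7.246) -> (4.156,-5.46) [heading=15, move]
RT 108: heading 15 -> 267
Final: pos=(4.156,-5.46), heading=267, 2 segment(s) drawn
Segments drawn: 2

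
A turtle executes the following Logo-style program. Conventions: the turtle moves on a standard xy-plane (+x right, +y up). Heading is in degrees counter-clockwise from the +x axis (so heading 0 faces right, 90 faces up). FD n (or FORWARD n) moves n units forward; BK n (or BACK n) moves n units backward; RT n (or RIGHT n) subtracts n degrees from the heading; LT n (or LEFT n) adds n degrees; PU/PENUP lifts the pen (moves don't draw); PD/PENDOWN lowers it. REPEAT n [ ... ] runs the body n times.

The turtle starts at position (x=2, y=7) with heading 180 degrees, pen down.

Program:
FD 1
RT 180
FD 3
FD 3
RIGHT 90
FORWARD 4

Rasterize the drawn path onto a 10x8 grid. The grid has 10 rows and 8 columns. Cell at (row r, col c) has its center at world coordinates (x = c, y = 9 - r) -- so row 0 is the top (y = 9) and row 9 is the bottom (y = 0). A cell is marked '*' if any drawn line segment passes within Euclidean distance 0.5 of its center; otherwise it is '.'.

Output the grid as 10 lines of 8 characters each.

Segment 0: (2,7) -> (1,7)
Segment 1: (1,7) -> (4,7)
Segment 2: (4,7) -> (7,7)
Segment 3: (7,7) -> (7,3)

Answer: ........
........
.*******
.......*
.......*
.......*
.......*
........
........
........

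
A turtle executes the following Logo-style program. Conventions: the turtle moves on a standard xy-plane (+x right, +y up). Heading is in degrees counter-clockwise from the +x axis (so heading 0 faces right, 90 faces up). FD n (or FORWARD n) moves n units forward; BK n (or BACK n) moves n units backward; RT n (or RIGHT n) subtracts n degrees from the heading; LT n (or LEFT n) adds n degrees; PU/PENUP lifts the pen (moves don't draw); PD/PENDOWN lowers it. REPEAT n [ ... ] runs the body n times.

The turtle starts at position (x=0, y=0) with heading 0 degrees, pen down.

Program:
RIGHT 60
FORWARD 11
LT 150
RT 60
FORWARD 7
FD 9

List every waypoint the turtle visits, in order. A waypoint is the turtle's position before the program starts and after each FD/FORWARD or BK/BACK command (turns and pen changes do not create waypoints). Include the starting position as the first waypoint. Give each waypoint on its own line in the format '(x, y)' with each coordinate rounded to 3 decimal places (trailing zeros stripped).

Executing turtle program step by step:
Start: pos=(0,0), heading=0, pen down
RT 60: heading 0 -> 300
FD 11: (0,0) -> (5.5,-9.526) [heading=300, draw]
LT 150: heading 300 -> 90
RT 60: heading 90 -> 30
FD 7: (5.5,-9.526) -> (11.562,-6.026) [heading=30, draw]
FD 9: (11.562,-6.026) -> (19.356,-1.526) [heading=30, draw]
Final: pos=(19.356,-1.526), heading=30, 3 segment(s) drawn
Waypoints (4 total):
(0, 0)
(5.5, -9.526)
(11.562, -6.026)
(19.356, -1.526)

Answer: (0, 0)
(5.5, -9.526)
(11.562, -6.026)
(19.356, -1.526)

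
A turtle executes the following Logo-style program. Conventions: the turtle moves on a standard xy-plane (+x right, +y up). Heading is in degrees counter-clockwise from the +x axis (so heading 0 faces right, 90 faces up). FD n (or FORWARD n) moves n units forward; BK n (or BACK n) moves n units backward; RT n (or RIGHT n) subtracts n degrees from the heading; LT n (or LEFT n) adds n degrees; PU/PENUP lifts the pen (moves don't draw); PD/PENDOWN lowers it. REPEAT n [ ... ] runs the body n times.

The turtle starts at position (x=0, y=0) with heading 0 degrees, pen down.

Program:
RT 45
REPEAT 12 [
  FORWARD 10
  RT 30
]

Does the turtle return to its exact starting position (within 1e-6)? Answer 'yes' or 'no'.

Answer: yes

Derivation:
Executing turtle program step by step:
Start: pos=(0,0), heading=0, pen down
RT 45: heading 0 -> 315
REPEAT 12 [
  -- iteration 1/12 --
  FD 10: (0,0) -> (7.071,-7.071) [heading=315, draw]
  RT 30: heading 315 -> 285
  -- iteration 2/12 --
  FD 10: (7.071,-7.071) -> (9.659,-16.73) [heading=285, draw]
  RT 30: heading 285 -> 255
  -- iteration 3/12 --
  FD 10: (9.659,-16.73) -> (7.071,-26.39) [heading=255, draw]
  RT 30: heading 255 -> 225
  -- iteration 4/12 --
  FD 10: (7.071,-26.39) -> (0,-33.461) [heading=225, draw]
  RT 30: heading 225 -> 195
  -- iteration 5/12 --
  FD 10: (0,-33.461) -> (-9.659,-36.049) [heading=195, draw]
  RT 30: heading 195 -> 165
  -- iteration 6/12 --
  FD 10: (-9.659,-36.049) -> (-19.319,-33.461) [heading=165, draw]
  RT 30: heading 165 -> 135
  -- iteration 7/12 --
  FD 10: (-19.319,-33.461) -> (-26.39,-26.39) [heading=135, draw]
  RT 30: heading 135 -> 105
  -- iteration 8/12 --
  FD 10: (-26.39,-26.39) -> (-28.978,-16.73) [heading=105, draw]
  RT 30: heading 105 -> 75
  -- iteration 9/12 --
  FD 10: (-28.978,-16.73) -> (-26.39,-7.071) [heading=75, draw]
  RT 30: heading 75 -> 45
  -- iteration 10/12 --
  FD 10: (-26.39,-7.071) -> (-19.319,0) [heading=45, draw]
  RT 30: heading 45 -> 15
  -- iteration 11/12 --
  FD 10: (-19.319,0) -> (-9.659,2.588) [heading=15, draw]
  RT 30: heading 15 -> 345
  -- iteration 12/12 --
  FD 10: (-9.659,2.588) -> (0,0) [heading=345, draw]
  RT 30: heading 345 -> 315
]
Final: pos=(0,0), heading=315, 12 segment(s) drawn

Start position: (0, 0)
Final position: (0, 0)
Distance = 0; < 1e-6 -> CLOSED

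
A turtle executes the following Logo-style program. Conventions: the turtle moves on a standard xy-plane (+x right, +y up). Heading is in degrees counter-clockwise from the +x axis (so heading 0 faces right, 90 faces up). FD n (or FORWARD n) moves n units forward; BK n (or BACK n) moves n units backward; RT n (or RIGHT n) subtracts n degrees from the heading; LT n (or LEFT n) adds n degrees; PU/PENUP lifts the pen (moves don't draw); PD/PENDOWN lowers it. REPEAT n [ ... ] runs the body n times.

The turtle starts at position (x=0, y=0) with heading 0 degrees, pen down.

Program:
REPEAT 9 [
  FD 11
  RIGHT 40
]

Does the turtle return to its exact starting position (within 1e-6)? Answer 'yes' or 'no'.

Executing turtle program step by step:
Start: pos=(0,0), heading=0, pen down
REPEAT 9 [
  -- iteration 1/9 --
  FD 11: (0,0) -> (11,0) [heading=0, draw]
  RT 40: heading 0 -> 320
  -- iteration 2/9 --
  FD 11: (11,0) -> (19.426,-7.071) [heading=320, draw]
  RT 40: heading 320 -> 280
  -- iteration 3/9 --
  FD 11: (19.426,-7.071) -> (21.337,-17.904) [heading=280, draw]
  RT 40: heading 280 -> 240
  -- iteration 4/9 --
  FD 11: (21.337,-17.904) -> (15.837,-27.43) [heading=240, draw]
  RT 40: heading 240 -> 200
  -- iteration 5/9 --
  FD 11: (15.837,-27.43) -> (5.5,-31.192) [heading=200, draw]
  RT 40: heading 200 -> 160
  -- iteration 6/9 --
  FD 11: (5.5,-31.192) -> (-4.837,-27.43) [heading=160, draw]
  RT 40: heading 160 -> 120
  -- iteration 7/9 --
  FD 11: (-4.837,-27.43) -> (-10.337,-17.904) [heading=120, draw]
  RT 40: heading 120 -> 80
  -- iteration 8/9 --
  FD 11: (-10.337,-17.904) -> (-8.426,-7.071) [heading=80, draw]
  RT 40: heading 80 -> 40
  -- iteration 9/9 --
  FD 11: (-8.426,-7.071) -> (0,0) [heading=40, draw]
  RT 40: heading 40 -> 0
]
Final: pos=(0,0), heading=0, 9 segment(s) drawn

Start position: (0, 0)
Final position: (0, 0)
Distance = 0; < 1e-6 -> CLOSED

Answer: yes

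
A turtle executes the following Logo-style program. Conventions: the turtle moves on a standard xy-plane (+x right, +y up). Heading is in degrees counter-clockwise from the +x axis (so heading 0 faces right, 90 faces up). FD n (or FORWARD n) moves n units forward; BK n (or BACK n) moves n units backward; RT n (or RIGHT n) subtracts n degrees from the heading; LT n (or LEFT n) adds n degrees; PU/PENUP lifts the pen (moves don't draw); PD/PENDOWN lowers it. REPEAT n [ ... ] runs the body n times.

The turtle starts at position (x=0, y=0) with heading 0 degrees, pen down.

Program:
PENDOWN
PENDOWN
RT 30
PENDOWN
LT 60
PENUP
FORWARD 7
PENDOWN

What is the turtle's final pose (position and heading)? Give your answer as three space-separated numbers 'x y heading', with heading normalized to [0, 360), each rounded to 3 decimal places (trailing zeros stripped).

Answer: 6.062 3.5 30

Derivation:
Executing turtle program step by step:
Start: pos=(0,0), heading=0, pen down
PD: pen down
PD: pen down
RT 30: heading 0 -> 330
PD: pen down
LT 60: heading 330 -> 30
PU: pen up
FD 7: (0,0) -> (6.062,3.5) [heading=30, move]
PD: pen down
Final: pos=(6.062,3.5), heading=30, 0 segment(s) drawn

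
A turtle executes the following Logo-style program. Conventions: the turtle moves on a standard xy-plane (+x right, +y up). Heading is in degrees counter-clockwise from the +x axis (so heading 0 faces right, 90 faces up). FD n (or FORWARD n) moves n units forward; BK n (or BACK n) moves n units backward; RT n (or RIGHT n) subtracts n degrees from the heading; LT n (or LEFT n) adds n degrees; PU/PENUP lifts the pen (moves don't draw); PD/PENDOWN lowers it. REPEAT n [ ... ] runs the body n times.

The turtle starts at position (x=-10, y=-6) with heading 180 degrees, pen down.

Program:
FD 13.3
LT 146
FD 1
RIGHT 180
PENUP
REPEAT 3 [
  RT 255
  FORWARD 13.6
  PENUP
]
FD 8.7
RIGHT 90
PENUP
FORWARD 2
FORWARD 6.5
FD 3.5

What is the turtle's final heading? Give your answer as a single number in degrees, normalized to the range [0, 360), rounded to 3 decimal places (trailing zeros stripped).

Answer: 11

Derivation:
Executing turtle program step by step:
Start: pos=(-10,-6), heading=180, pen down
FD 13.3: (-10,-6) -> (-23.3,-6) [heading=180, draw]
LT 146: heading 180 -> 326
FD 1: (-23.3,-6) -> (-22.471,-6.559) [heading=326, draw]
RT 180: heading 326 -> 146
PU: pen up
REPEAT 3 [
  -- iteration 1/3 --
  RT 255: heading 146 -> 251
  FD 13.6: (-22.471,-6.559) -> (-26.899,-19.418) [heading=251, move]
  PU: pen up
  -- iteration 2/3 --
  RT 255: heading 251 -> 356
  FD 13.6: (-26.899,-19.418) -> (-13.332,-20.367) [heading=356, move]
  PU: pen up
  -- iteration 3/3 --
  RT 255: heading 356 -> 101
  FD 13.6: (-13.332,-20.367) -> (-15.927,-7.017) [heading=101, move]
  PU: pen up
]
FD 8.7: (-15.927,-7.017) -> (-17.587,1.523) [heading=101, move]
RT 90: heading 101 -> 11
PU: pen up
FD 2: (-17.587,1.523) -> (-15.624,1.905) [heading=11, move]
FD 6.5: (-15.624,1.905) -> (-9.243,3.145) [heading=11, move]
FD 3.5: (-9.243,3.145) -> (-5.807,3.813) [heading=11, move]
Final: pos=(-5.807,3.813), heading=11, 2 segment(s) drawn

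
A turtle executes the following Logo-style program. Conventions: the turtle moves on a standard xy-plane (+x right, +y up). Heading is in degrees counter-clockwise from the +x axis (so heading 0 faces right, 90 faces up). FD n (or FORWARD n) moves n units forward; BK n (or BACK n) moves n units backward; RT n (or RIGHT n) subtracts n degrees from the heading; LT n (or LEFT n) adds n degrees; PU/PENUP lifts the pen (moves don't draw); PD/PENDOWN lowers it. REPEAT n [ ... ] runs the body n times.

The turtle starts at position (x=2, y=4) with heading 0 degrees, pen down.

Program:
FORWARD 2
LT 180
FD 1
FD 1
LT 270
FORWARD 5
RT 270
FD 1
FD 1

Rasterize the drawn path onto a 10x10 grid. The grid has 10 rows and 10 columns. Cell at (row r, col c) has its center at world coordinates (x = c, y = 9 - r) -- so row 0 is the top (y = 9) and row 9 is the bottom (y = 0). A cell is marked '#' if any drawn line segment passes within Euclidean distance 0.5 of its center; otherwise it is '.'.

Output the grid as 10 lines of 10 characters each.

Answer: ###.......
..#.......
..#.......
..#.......
..#.......
..###.....
..........
..........
..........
..........

Derivation:
Segment 0: (2,4) -> (4,4)
Segment 1: (4,4) -> (3,4)
Segment 2: (3,4) -> (2,4)
Segment 3: (2,4) -> (2,9)
Segment 4: (2,9) -> (1,9)
Segment 5: (1,9) -> (0,9)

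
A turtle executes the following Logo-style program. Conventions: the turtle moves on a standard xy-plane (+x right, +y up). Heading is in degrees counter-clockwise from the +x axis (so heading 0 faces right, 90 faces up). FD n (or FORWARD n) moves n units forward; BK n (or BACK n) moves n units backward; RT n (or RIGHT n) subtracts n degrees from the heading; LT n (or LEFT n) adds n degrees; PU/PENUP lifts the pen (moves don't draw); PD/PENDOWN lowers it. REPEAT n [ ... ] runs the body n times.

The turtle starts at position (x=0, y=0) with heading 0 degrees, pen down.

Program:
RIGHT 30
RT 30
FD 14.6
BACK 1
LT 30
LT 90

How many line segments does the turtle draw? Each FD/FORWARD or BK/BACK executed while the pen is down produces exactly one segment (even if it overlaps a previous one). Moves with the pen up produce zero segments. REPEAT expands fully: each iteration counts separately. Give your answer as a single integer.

Executing turtle program step by step:
Start: pos=(0,0), heading=0, pen down
RT 30: heading 0 -> 330
RT 30: heading 330 -> 300
FD 14.6: (0,0) -> (7.3,-12.644) [heading=300, draw]
BK 1: (7.3,-12.644) -> (6.8,-11.778) [heading=300, draw]
LT 30: heading 300 -> 330
LT 90: heading 330 -> 60
Final: pos=(6.8,-11.778), heading=60, 2 segment(s) drawn
Segments drawn: 2

Answer: 2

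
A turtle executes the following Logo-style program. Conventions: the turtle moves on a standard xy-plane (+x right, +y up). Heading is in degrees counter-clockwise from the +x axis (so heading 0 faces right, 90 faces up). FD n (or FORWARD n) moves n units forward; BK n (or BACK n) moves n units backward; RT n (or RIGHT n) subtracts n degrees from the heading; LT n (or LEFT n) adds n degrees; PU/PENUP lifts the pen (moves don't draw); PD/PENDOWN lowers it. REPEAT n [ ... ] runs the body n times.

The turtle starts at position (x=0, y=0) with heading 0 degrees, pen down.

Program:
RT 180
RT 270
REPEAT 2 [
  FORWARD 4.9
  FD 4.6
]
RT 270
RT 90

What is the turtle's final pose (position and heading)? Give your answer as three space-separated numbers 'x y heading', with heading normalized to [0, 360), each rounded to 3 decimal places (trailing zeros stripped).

Answer: 0 -19 270

Derivation:
Executing turtle program step by step:
Start: pos=(0,0), heading=0, pen down
RT 180: heading 0 -> 180
RT 270: heading 180 -> 270
REPEAT 2 [
  -- iteration 1/2 --
  FD 4.9: (0,0) -> (0,-4.9) [heading=270, draw]
  FD 4.6: (0,-4.9) -> (0,-9.5) [heading=270, draw]
  -- iteration 2/2 --
  FD 4.9: (0,-9.5) -> (0,-14.4) [heading=270, draw]
  FD 4.6: (0,-14.4) -> (0,-19) [heading=270, draw]
]
RT 270: heading 270 -> 0
RT 90: heading 0 -> 270
Final: pos=(0,-19), heading=270, 4 segment(s) drawn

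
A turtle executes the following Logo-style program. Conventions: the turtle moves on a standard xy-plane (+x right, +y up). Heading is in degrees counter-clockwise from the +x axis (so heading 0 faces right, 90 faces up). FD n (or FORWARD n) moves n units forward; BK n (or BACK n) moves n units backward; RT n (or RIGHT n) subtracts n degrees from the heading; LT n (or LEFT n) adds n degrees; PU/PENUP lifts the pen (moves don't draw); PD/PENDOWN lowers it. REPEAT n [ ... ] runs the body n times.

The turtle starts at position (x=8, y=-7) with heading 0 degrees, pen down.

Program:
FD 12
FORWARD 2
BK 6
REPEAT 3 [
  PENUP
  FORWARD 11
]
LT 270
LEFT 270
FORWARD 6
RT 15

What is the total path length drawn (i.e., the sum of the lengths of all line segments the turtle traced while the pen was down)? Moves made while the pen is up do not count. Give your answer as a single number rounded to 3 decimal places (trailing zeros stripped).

Answer: 20

Derivation:
Executing turtle program step by step:
Start: pos=(8,-7), heading=0, pen down
FD 12: (8,-7) -> (20,-7) [heading=0, draw]
FD 2: (20,-7) -> (22,-7) [heading=0, draw]
BK 6: (22,-7) -> (16,-7) [heading=0, draw]
REPEAT 3 [
  -- iteration 1/3 --
  PU: pen up
  FD 11: (16,-7) -> (27,-7) [heading=0, move]
  -- iteration 2/3 --
  PU: pen up
  FD 11: (27,-7) -> (38,-7) [heading=0, move]
  -- iteration 3/3 --
  PU: pen up
  FD 11: (38,-7) -> (49,-7) [heading=0, move]
]
LT 270: heading 0 -> 270
LT 270: heading 270 -> 180
FD 6: (49,-7) -> (43,-7) [heading=180, move]
RT 15: heading 180 -> 165
Final: pos=(43,-7), heading=165, 3 segment(s) drawn

Segment lengths:
  seg 1: (8,-7) -> (20,-7), length = 12
  seg 2: (20,-7) -> (22,-7), length = 2
  seg 3: (22,-7) -> (16,-7), length = 6
Total = 20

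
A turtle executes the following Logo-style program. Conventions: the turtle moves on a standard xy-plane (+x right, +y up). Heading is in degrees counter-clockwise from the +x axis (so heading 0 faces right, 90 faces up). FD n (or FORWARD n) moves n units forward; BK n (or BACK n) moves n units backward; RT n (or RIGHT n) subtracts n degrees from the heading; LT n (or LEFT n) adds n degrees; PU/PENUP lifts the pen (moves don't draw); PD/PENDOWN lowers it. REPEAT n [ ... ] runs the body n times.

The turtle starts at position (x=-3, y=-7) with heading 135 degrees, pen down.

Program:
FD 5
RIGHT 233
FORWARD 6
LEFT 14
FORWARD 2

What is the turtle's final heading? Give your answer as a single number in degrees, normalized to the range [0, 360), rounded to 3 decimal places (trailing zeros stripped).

Executing turtle program step by step:
Start: pos=(-3,-7), heading=135, pen down
FD 5: (-3,-7) -> (-6.536,-3.464) [heading=135, draw]
RT 233: heading 135 -> 262
FD 6: (-6.536,-3.464) -> (-7.371,-9.406) [heading=262, draw]
LT 14: heading 262 -> 276
FD 2: (-7.371,-9.406) -> (-7.162,-11.395) [heading=276, draw]
Final: pos=(-7.162,-11.395), heading=276, 3 segment(s) drawn

Answer: 276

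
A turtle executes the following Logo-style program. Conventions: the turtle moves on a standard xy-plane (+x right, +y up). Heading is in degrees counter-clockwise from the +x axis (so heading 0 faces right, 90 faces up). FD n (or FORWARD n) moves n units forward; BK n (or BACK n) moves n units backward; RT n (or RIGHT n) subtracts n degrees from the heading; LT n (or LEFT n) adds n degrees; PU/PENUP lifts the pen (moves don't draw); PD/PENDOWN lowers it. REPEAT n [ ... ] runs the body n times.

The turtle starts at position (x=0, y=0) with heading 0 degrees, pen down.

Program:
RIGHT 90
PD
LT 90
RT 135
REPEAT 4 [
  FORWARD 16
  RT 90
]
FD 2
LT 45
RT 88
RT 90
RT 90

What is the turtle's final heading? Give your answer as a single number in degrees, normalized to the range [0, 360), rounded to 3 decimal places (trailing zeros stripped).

Answer: 2

Derivation:
Executing turtle program step by step:
Start: pos=(0,0), heading=0, pen down
RT 90: heading 0 -> 270
PD: pen down
LT 90: heading 270 -> 0
RT 135: heading 0 -> 225
REPEAT 4 [
  -- iteration 1/4 --
  FD 16: (0,0) -> (-11.314,-11.314) [heading=225, draw]
  RT 90: heading 225 -> 135
  -- iteration 2/4 --
  FD 16: (-11.314,-11.314) -> (-22.627,0) [heading=135, draw]
  RT 90: heading 135 -> 45
  -- iteration 3/4 --
  FD 16: (-22.627,0) -> (-11.314,11.314) [heading=45, draw]
  RT 90: heading 45 -> 315
  -- iteration 4/4 --
  FD 16: (-11.314,11.314) -> (0,0) [heading=315, draw]
  RT 90: heading 315 -> 225
]
FD 2: (0,0) -> (-1.414,-1.414) [heading=225, draw]
LT 45: heading 225 -> 270
RT 88: heading 270 -> 182
RT 90: heading 182 -> 92
RT 90: heading 92 -> 2
Final: pos=(-1.414,-1.414), heading=2, 5 segment(s) drawn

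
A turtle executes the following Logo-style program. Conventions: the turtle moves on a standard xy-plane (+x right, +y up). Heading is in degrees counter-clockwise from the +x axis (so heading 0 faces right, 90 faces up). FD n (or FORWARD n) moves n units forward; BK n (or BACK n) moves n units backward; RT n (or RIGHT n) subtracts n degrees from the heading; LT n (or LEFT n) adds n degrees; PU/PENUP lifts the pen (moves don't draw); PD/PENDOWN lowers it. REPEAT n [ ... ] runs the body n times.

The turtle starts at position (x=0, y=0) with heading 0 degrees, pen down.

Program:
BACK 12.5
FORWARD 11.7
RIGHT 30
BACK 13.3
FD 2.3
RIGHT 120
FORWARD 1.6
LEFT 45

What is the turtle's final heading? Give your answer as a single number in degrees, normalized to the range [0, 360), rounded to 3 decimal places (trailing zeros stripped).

Answer: 255

Derivation:
Executing turtle program step by step:
Start: pos=(0,0), heading=0, pen down
BK 12.5: (0,0) -> (-12.5,0) [heading=0, draw]
FD 11.7: (-12.5,0) -> (-0.8,0) [heading=0, draw]
RT 30: heading 0 -> 330
BK 13.3: (-0.8,0) -> (-12.318,6.65) [heading=330, draw]
FD 2.3: (-12.318,6.65) -> (-10.326,5.5) [heading=330, draw]
RT 120: heading 330 -> 210
FD 1.6: (-10.326,5.5) -> (-11.712,4.7) [heading=210, draw]
LT 45: heading 210 -> 255
Final: pos=(-11.712,4.7), heading=255, 5 segment(s) drawn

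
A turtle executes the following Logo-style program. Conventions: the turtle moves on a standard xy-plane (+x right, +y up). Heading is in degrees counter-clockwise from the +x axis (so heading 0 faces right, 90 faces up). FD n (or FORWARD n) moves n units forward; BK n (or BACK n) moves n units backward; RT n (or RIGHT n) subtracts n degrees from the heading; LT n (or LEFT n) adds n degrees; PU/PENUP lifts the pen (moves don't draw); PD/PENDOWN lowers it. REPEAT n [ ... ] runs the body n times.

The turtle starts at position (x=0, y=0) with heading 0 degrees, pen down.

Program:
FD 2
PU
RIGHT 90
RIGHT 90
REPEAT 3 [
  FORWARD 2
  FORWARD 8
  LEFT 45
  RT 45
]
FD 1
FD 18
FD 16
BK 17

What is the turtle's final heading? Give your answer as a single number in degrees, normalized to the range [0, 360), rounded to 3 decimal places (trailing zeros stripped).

Answer: 180

Derivation:
Executing turtle program step by step:
Start: pos=(0,0), heading=0, pen down
FD 2: (0,0) -> (2,0) [heading=0, draw]
PU: pen up
RT 90: heading 0 -> 270
RT 90: heading 270 -> 180
REPEAT 3 [
  -- iteration 1/3 --
  FD 2: (2,0) -> (0,0) [heading=180, move]
  FD 8: (0,0) -> (-8,0) [heading=180, move]
  LT 45: heading 180 -> 225
  RT 45: heading 225 -> 180
  -- iteration 2/3 --
  FD 2: (-8,0) -> (-10,0) [heading=180, move]
  FD 8: (-10,0) -> (-18,0) [heading=180, move]
  LT 45: heading 180 -> 225
  RT 45: heading 225 -> 180
  -- iteration 3/3 --
  FD 2: (-18,0) -> (-20,0) [heading=180, move]
  FD 8: (-20,0) -> (-28,0) [heading=180, move]
  LT 45: heading 180 -> 225
  RT 45: heading 225 -> 180
]
FD 1: (-28,0) -> (-29,0) [heading=180, move]
FD 18: (-29,0) -> (-47,0) [heading=180, move]
FD 16: (-47,0) -> (-63,0) [heading=180, move]
BK 17: (-63,0) -> (-46,0) [heading=180, move]
Final: pos=(-46,0), heading=180, 1 segment(s) drawn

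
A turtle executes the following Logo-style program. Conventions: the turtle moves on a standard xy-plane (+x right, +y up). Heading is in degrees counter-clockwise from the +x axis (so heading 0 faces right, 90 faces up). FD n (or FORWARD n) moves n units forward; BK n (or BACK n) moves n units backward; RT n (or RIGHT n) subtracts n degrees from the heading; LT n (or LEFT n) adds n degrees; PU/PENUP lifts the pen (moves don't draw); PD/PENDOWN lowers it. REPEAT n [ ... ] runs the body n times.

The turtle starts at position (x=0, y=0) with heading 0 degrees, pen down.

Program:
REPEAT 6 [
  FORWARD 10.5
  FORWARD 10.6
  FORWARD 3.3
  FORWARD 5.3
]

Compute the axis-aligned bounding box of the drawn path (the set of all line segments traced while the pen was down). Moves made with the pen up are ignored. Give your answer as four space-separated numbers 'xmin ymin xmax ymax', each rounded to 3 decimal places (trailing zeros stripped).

Executing turtle program step by step:
Start: pos=(0,0), heading=0, pen down
REPEAT 6 [
  -- iteration 1/6 --
  FD 10.5: (0,0) -> (10.5,0) [heading=0, draw]
  FD 10.6: (10.5,0) -> (21.1,0) [heading=0, draw]
  FD 3.3: (21.1,0) -> (24.4,0) [heading=0, draw]
  FD 5.3: (24.4,0) -> (29.7,0) [heading=0, draw]
  -- iteration 2/6 --
  FD 10.5: (29.7,0) -> (40.2,0) [heading=0, draw]
  FD 10.6: (40.2,0) -> (50.8,0) [heading=0, draw]
  FD 3.3: (50.8,0) -> (54.1,0) [heading=0, draw]
  FD 5.3: (54.1,0) -> (59.4,0) [heading=0, draw]
  -- iteration 3/6 --
  FD 10.5: (59.4,0) -> (69.9,0) [heading=0, draw]
  FD 10.6: (69.9,0) -> (80.5,0) [heading=0, draw]
  FD 3.3: (80.5,0) -> (83.8,0) [heading=0, draw]
  FD 5.3: (83.8,0) -> (89.1,0) [heading=0, draw]
  -- iteration 4/6 --
  FD 10.5: (89.1,0) -> (99.6,0) [heading=0, draw]
  FD 10.6: (99.6,0) -> (110.2,0) [heading=0, draw]
  FD 3.3: (110.2,0) -> (113.5,0) [heading=0, draw]
  FD 5.3: (113.5,0) -> (118.8,0) [heading=0, draw]
  -- iteration 5/6 --
  FD 10.5: (118.8,0) -> (129.3,0) [heading=0, draw]
  FD 10.6: (129.3,0) -> (139.9,0) [heading=0, draw]
  FD 3.3: (139.9,0) -> (143.2,0) [heading=0, draw]
  FD 5.3: (143.2,0) -> (148.5,0) [heading=0, draw]
  -- iteration 6/6 --
  FD 10.5: (148.5,0) -> (159,0) [heading=0, draw]
  FD 10.6: (159,0) -> (169.6,0) [heading=0, draw]
  FD 3.3: (169.6,0) -> (172.9,0) [heading=0, draw]
  FD 5.3: (172.9,0) -> (178.2,0) [heading=0, draw]
]
Final: pos=(178.2,0), heading=0, 24 segment(s) drawn

Segment endpoints: x in {0, 10.5, 21.1, 24.4, 29.7, 40.2, 50.8, 54.1, 59.4, 69.9, 80.5, 83.8, 89.1, 99.6, 110.2, 113.5, 118.8, 129.3, 139.9, 143.2, 148.5, 159, 169.6, 172.9, 178.2}, y in {0}
xmin=0, ymin=0, xmax=178.2, ymax=0

Answer: 0 0 178.2 0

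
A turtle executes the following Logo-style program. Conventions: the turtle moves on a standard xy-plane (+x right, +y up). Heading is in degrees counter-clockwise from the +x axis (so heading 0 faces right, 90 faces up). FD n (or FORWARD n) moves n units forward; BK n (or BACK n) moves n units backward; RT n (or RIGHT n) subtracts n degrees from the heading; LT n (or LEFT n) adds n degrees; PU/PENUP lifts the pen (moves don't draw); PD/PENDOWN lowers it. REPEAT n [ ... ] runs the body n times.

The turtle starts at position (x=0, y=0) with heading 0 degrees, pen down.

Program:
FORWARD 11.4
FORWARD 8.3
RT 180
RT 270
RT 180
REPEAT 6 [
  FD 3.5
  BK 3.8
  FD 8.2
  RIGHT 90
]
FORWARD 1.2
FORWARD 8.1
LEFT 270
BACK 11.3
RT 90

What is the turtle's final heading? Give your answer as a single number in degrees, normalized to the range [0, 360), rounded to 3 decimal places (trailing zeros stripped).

Answer: 90

Derivation:
Executing turtle program step by step:
Start: pos=(0,0), heading=0, pen down
FD 11.4: (0,0) -> (11.4,0) [heading=0, draw]
FD 8.3: (11.4,0) -> (19.7,0) [heading=0, draw]
RT 180: heading 0 -> 180
RT 270: heading 180 -> 270
RT 180: heading 270 -> 90
REPEAT 6 [
  -- iteration 1/6 --
  FD 3.5: (19.7,0) -> (19.7,3.5) [heading=90, draw]
  BK 3.8: (19.7,3.5) -> (19.7,-0.3) [heading=90, draw]
  FD 8.2: (19.7,-0.3) -> (19.7,7.9) [heading=90, draw]
  RT 90: heading 90 -> 0
  -- iteration 2/6 --
  FD 3.5: (19.7,7.9) -> (23.2,7.9) [heading=0, draw]
  BK 3.8: (23.2,7.9) -> (19.4,7.9) [heading=0, draw]
  FD 8.2: (19.4,7.9) -> (27.6,7.9) [heading=0, draw]
  RT 90: heading 0 -> 270
  -- iteration 3/6 --
  FD 3.5: (27.6,7.9) -> (27.6,4.4) [heading=270, draw]
  BK 3.8: (27.6,4.4) -> (27.6,8.2) [heading=270, draw]
  FD 8.2: (27.6,8.2) -> (27.6,0) [heading=270, draw]
  RT 90: heading 270 -> 180
  -- iteration 4/6 --
  FD 3.5: (27.6,0) -> (24.1,0) [heading=180, draw]
  BK 3.8: (24.1,0) -> (27.9,0) [heading=180, draw]
  FD 8.2: (27.9,0) -> (19.7,0) [heading=180, draw]
  RT 90: heading 180 -> 90
  -- iteration 5/6 --
  FD 3.5: (19.7,0) -> (19.7,3.5) [heading=90, draw]
  BK 3.8: (19.7,3.5) -> (19.7,-0.3) [heading=90, draw]
  FD 8.2: (19.7,-0.3) -> (19.7,7.9) [heading=90, draw]
  RT 90: heading 90 -> 0
  -- iteration 6/6 --
  FD 3.5: (19.7,7.9) -> (23.2,7.9) [heading=0, draw]
  BK 3.8: (23.2,7.9) -> (19.4,7.9) [heading=0, draw]
  FD 8.2: (19.4,7.9) -> (27.6,7.9) [heading=0, draw]
  RT 90: heading 0 -> 270
]
FD 1.2: (27.6,7.9) -> (27.6,6.7) [heading=270, draw]
FD 8.1: (27.6,6.7) -> (27.6,-1.4) [heading=270, draw]
LT 270: heading 270 -> 180
BK 11.3: (27.6,-1.4) -> (38.9,-1.4) [heading=180, draw]
RT 90: heading 180 -> 90
Final: pos=(38.9,-1.4), heading=90, 23 segment(s) drawn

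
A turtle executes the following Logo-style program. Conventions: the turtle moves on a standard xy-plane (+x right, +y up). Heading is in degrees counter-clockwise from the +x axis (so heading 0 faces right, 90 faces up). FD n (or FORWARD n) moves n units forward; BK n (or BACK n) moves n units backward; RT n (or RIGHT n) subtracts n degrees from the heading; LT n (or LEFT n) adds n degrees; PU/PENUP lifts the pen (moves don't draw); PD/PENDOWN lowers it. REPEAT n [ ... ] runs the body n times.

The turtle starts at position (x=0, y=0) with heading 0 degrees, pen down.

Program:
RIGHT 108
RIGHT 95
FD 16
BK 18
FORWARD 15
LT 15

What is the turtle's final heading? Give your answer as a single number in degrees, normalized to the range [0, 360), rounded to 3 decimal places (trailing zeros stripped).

Executing turtle program step by step:
Start: pos=(0,0), heading=0, pen down
RT 108: heading 0 -> 252
RT 95: heading 252 -> 157
FD 16: (0,0) -> (-14.728,6.252) [heading=157, draw]
BK 18: (-14.728,6.252) -> (1.841,-0.781) [heading=157, draw]
FD 15: (1.841,-0.781) -> (-11.967,5.08) [heading=157, draw]
LT 15: heading 157 -> 172
Final: pos=(-11.967,5.08), heading=172, 3 segment(s) drawn

Answer: 172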